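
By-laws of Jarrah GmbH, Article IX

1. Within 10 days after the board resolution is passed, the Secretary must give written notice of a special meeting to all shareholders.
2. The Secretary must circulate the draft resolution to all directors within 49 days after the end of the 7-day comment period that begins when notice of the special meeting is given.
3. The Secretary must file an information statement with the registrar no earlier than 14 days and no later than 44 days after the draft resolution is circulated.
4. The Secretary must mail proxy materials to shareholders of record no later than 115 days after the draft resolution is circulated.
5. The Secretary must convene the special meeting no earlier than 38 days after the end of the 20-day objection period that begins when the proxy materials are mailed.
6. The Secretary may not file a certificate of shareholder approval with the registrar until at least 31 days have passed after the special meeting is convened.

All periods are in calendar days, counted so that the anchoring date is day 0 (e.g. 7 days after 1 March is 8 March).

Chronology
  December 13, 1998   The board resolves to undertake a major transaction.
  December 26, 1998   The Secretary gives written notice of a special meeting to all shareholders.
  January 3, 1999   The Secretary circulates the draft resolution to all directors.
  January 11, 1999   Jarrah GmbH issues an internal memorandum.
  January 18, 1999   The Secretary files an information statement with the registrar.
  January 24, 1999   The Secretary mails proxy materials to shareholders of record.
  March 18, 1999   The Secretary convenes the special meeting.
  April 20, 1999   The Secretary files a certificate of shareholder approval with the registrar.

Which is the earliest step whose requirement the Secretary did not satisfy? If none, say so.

(1) due by December 13, 1998 + 10 days = December 23, 1998; not done until December 26, 1998, 3 days after the deadline.
That is the first point of non-compliance.

Step 1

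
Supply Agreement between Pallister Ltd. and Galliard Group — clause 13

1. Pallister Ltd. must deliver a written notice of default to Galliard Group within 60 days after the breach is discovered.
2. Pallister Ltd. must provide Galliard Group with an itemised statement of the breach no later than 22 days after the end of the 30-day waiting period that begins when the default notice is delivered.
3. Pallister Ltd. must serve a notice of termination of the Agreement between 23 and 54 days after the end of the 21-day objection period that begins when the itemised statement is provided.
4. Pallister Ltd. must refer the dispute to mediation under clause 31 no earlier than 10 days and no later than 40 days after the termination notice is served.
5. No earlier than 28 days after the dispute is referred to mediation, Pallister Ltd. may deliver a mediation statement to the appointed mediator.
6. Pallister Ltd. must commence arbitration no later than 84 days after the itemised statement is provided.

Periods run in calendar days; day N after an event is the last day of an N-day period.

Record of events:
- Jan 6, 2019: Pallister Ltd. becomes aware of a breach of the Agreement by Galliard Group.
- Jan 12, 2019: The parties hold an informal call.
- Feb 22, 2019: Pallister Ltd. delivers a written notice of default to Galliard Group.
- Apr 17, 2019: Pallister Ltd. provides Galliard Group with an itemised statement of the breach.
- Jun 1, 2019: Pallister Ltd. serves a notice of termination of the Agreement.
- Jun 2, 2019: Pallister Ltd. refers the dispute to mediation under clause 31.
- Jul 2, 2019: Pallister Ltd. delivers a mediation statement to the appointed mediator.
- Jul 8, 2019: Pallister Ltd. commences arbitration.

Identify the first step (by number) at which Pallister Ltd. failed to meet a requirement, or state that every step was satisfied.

Step 2

Step 1: 60 days after Jan 6, 2019 (when the breach is discovered) is Mar 7, 2019; completed Feb 22, 2019, before the deadline.
Step 2: 22 days after Mar 24, 2019 (end of the 30-day waiting period, which began when the default notice is delivered on Feb 22, 2019) is Apr 15, 2019; done Apr 17, 2019 — 2 days late.
That is the first point of non-compliance.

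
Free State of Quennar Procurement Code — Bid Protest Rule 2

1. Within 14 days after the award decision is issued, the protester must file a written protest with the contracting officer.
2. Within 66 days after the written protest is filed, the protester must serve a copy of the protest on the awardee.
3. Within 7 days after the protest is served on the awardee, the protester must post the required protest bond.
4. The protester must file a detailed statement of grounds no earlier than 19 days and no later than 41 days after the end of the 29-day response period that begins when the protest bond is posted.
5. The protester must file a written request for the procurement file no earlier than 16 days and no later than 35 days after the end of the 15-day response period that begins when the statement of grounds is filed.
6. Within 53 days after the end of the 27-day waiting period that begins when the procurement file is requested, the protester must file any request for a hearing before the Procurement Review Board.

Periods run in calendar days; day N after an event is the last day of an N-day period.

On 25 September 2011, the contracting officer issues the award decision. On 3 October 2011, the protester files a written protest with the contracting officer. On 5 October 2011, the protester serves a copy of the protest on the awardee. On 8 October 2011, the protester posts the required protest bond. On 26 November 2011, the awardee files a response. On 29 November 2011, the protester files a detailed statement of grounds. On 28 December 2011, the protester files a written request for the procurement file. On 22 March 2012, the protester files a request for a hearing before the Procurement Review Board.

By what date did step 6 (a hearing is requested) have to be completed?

17 March 2012

The procurement file is requested on 28 December 2011; the 27-day waiting period therefore ends 24 January 2012, and step 6 runs from that date. 53 days after 24 January 2012 is 17 March 2012.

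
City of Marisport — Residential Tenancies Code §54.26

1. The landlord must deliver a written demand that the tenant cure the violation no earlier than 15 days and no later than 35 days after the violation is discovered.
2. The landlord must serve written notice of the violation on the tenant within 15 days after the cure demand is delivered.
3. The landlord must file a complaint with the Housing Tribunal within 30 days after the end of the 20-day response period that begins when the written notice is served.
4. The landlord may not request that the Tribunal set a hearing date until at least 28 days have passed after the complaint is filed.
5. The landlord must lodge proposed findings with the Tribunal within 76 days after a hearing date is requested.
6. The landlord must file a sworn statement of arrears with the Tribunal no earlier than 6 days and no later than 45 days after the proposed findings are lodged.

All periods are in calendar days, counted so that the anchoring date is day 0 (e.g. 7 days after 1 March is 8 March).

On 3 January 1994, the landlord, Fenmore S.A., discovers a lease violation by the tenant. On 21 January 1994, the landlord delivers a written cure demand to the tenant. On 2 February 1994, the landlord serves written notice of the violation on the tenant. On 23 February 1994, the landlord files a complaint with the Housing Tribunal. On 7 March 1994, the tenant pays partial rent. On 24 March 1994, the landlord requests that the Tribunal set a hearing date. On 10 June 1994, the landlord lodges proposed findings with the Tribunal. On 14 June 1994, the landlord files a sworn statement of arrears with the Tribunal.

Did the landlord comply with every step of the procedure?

Step 1 — 15 and 35 days from 3 January 1994 (when the violation is discovered) are 18 January 1994 and 7 February 1994 respectively; done 21 January 1994 — within the window.
Step 2 — counting 15 days from 21 January 1994 (when the cure demand is delivered) gives a deadline of 5 February 1994; completed 2 February 1994, before the deadline.
Step 3 — counting 30 days from 22 February 1994 (end of the 20-day response period, which began when the written notice is served on 2 February 1994) gives a deadline of 24 March 1994; done 23 February 1994 — timely.
Step 4 — must wait 28 days from 23 February 1994 (when the complaint is filed), so not before 23 March 1994; done 24 March 1994 — permitted.
Step 5 — counting 76 days from 24 March 1994 (when a hearing date is requested) gives a deadline of 8 June 1994; done 10 June 1994 — 2 days late.
The analysis stops there.

No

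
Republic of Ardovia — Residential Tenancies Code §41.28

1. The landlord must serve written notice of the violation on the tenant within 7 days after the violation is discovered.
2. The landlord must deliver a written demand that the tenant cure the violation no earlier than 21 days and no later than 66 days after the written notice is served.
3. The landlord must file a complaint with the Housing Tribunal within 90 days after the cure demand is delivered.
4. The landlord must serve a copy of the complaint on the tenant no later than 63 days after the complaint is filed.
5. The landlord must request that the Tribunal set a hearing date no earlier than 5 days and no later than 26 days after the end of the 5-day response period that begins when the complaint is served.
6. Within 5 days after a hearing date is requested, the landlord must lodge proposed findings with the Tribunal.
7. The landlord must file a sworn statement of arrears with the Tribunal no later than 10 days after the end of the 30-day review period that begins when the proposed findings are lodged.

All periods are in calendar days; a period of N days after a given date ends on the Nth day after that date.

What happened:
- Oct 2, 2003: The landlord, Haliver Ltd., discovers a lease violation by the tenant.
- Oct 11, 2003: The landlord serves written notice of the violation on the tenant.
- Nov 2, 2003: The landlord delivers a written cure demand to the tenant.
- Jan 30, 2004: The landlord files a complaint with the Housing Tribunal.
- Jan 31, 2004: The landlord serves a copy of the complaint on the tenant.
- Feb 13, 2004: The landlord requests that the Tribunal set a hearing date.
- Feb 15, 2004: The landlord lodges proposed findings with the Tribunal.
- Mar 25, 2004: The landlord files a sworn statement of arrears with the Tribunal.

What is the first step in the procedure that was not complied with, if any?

Step 1

(1) due by Oct 2, 2003 + 7 days = Oct 9, 2003; not done until Oct 11, 2003, 2 days after the deadline.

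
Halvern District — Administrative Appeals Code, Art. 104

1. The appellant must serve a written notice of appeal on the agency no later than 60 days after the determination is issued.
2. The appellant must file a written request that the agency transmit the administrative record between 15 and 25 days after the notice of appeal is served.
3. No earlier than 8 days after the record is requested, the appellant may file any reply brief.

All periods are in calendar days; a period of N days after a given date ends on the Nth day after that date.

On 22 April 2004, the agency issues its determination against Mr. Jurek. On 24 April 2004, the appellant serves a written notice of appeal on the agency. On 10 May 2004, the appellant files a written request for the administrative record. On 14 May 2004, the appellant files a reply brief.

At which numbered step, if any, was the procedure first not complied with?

Step 1: 60 days after 22 April 2004 (when the determination is issued) is 21 June 2004; 24 April 2004 is within that limit.
Step 2: the window is 15–25 days after 24 April 2004 (when the notice of appeal is served), so 9 May 2004 through 19 May 2004; done 10 May 2004 — within the window.
Step 3: the earliest permitted date is 8 days after 10 May 2004 (when the record is requested), i.e. 18 May 2004; done 14 May 2004 — 4 days too early.

Step 3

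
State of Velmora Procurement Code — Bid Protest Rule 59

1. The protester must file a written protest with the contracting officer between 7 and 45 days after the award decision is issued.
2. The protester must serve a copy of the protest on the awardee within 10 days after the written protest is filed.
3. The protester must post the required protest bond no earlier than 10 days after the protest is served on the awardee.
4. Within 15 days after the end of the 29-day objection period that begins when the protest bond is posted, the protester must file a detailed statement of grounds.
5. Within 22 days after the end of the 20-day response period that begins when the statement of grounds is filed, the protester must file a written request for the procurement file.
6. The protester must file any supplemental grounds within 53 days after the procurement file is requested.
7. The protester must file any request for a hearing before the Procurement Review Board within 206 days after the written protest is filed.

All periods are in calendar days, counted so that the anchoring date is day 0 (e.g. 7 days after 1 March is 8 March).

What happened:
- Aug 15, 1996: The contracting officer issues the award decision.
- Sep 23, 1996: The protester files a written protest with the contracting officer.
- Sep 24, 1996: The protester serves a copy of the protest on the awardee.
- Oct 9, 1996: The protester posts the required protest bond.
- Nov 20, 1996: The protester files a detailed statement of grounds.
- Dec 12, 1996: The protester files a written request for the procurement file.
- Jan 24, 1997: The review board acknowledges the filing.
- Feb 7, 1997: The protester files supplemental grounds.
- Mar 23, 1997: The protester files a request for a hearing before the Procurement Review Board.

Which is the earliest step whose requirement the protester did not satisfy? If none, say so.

Step 6

(1) the permitted window runs from Aug 15, 1996 + 7 = Aug 22, 1996 to Aug 15, 1996 + 45 = Sep 29, 1996; Sep 23, 1996 falls inside that range.
(2) due by Sep 23, 1996 + 10 days = Oct 3, 1996; completed Sep 24, 1996, before the deadline.
(3) permitted from Sep 24, 1996 + 10 days = Oct 4, 1996 onward; Oct 9, 1996 is on or after that date.
(4) due by Nov 7, 1996 + 15 days = Nov 22, 1996; done Nov 20, 1996 — timely.
(5) due by Dec 10, 1996 + 22 days = Jan 1, 1997; completed Dec 12, 1996, before the deadline.
(6) due by Dec 12, 1996 + 53 days = Feb 3, 1997; done Feb 7, 1997 — 4 days late.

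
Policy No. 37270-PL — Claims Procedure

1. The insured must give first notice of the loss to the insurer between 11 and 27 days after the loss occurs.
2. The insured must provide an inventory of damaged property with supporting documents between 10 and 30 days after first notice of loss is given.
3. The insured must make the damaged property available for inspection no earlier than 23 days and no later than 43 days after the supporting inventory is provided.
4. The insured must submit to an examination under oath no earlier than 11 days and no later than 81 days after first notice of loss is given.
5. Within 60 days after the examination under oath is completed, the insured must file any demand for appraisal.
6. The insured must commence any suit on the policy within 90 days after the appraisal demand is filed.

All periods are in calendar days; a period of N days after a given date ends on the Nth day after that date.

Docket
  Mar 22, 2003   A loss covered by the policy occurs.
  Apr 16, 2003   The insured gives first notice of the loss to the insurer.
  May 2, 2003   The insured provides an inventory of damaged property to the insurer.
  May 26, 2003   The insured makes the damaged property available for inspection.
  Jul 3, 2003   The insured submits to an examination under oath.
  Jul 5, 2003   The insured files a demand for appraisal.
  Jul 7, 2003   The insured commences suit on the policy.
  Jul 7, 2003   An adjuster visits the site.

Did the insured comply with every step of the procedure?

Yes

(1) the permitted window runs from Mar 22, 2003 + 11 = Apr 2, 2003 to Mar 22, 2003 + 27 = Apr 18, 2003; done Apr 16, 2003, which is between those dates.
(2) the permitted window runs from Apr 16, 2003 + 10 = Apr 26, 2003 to Apr 16, 2003 + 30 = May 16, 2003; done May 2, 2003, which is between those dates.
(3) the permitted window runs from May 2, 2003 + 23 = May 25, 2003 to May 2, 2003 + 43 = Jun 14, 2003; done May 26, 2003 — within the window.
(4) the permitted window runs from Apr 16, 2003 + 11 = Apr 27, 2003 to Apr 16, 2003 + 81 = Jul 6, 2003; done Jul 3, 2003 — within the window.
(5) due by Jul 3, 2003 + 60 days = Sep 1, 2003; done Jul 5, 2003 — timely.
(6) due by Jul 5, 2003 + 90 days = Oct 3, 2003; completed Jul 7, 2003, before the deadline.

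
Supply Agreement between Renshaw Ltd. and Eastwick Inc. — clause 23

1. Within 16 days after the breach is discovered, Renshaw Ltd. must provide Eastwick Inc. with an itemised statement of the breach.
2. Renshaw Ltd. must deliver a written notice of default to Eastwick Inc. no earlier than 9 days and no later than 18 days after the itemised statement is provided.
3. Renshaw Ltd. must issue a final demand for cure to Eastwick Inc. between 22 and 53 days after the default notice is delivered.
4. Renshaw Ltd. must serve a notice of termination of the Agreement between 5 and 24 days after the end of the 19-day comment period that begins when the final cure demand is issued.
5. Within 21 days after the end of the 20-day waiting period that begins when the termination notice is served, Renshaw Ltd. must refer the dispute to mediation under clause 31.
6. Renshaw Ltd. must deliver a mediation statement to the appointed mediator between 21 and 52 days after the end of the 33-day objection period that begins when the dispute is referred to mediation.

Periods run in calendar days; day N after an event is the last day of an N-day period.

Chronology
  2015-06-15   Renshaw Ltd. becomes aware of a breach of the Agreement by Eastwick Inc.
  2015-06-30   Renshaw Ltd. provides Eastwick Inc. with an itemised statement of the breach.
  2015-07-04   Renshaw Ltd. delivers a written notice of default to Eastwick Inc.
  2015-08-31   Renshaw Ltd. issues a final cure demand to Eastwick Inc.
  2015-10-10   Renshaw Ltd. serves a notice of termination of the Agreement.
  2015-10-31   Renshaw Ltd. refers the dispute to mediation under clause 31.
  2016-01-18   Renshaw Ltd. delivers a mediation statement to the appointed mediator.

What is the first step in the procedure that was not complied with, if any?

Step 2

Step 1 — counting 16 days from 2015-06-15 (when the breach is discovered) gives a deadline of 2015-07-01; completed 2015-06-30, before the deadline.
Step 2 — 9 and 18 days from 2015-06-30 (when the itemised statement is provided) are 2015-07-09 and 2015-07-18 respectively; 2015-07-04 is 5 days too early.
No need to go further; step 2 was not satisfied.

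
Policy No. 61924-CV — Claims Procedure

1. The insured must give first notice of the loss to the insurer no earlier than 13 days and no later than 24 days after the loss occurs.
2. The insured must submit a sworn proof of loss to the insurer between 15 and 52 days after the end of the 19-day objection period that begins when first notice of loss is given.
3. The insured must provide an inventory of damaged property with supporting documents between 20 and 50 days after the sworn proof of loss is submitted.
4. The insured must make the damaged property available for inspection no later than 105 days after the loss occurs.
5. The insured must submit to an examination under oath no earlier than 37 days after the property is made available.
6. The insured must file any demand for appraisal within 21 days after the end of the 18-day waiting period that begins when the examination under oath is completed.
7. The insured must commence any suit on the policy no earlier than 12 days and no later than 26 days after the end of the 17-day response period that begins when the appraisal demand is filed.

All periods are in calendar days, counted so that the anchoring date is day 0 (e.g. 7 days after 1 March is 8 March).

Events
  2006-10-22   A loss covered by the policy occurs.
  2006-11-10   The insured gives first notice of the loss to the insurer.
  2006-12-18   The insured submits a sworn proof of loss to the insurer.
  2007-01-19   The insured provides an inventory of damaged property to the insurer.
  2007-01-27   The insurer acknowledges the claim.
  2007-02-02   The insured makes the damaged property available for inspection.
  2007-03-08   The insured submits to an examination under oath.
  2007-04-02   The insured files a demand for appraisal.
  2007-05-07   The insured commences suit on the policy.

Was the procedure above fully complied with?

Step 1 — 13 and 24 days from 2006-10-22 (when the loss occurs) are 2006-11-04 and 2006-11-15 respectively; 2006-11-10 falls inside that range.
Step 2 — 15 and 52 days from 2006-11-29 (end of the 19-day objection period, which began when first notice of loss is given on 2006-11-10) are 2006-12-14 and 2007-01-20 respectively; done 2006-12-18 — within the window.
Step 3 — 20 and 50 days from 2006-12-18 (when the sworn proof of loss is submitted) are 2007-01-07 and 2007-02-06 respectively; 2007-01-19 falls inside that range.
Step 4 — counting 105 days from 2006-10-22 (when the loss occurs) gives a deadline of 2007-02-04; completed 2007-02-02, before the deadline.
Step 5 — must wait 37 days from 2007-02-02 (when the property is made available), so not before 2007-03-11; done 2007-03-08 — 3 days too early.
The procedure was therefore not followed at step 5.

No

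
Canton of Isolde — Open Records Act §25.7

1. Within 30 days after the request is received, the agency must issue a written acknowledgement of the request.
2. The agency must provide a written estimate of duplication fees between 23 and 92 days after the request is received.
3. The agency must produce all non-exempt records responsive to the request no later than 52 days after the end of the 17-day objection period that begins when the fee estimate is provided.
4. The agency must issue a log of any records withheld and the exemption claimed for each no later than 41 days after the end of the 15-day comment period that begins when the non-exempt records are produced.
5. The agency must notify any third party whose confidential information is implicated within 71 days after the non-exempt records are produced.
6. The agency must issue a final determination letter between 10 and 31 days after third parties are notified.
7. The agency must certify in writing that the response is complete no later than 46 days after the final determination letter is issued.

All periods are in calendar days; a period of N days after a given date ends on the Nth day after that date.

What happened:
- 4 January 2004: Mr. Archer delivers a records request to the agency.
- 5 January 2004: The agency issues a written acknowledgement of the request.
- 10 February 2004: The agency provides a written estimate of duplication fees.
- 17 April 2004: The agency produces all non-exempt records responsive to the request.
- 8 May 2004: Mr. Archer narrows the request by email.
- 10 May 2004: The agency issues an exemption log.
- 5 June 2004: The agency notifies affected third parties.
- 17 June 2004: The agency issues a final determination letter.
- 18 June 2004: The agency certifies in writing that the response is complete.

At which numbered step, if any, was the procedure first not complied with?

Step 1 — counting 30 days from 4 January 2004 (when the request is received) gives a deadline of 3 February 2004; 5 January 2004 is within that limit.
Step 2 — 23 and 92 days from 4 January 2004 (when the request is received) are 27 January 2004 and 5 April 2004 respectively; 10 February 2004 falls inside that range.
Step 3 — counting 52 days from 27 February 2004 (end of the 17-day objection period, which began when the fee estimate is provided on 10 February 2004) gives a deadline of 19 April 2004; 17 April 2004 is within that limit.
Step 4 — counting 41 days from 2 May 2004 (end of the 15-day comment period, which began when the non-exempt records are produced on 17 April 2004) gives a deadline of 12 June 2004; 10 May 2004 is within that limit.
Step 5 — counting 71 days from 17 April 2004 (when the non-exempt records are produced) gives a deadline of 27 June 2004; completed 5 June 2004, before the deadline.
Step 6 — 10 and 31 days from 5 June 2004 (when third parties are notified) are 15 June 2004 and 6 July 2004 respectively; 17 June 2004 falls inside that range.
Step 7 — counting 46 days from 17 June 2004 (when the final determination letter is issued) gives a deadline of 2 August 2004; 18 June 2004 is within that limit.

None — every step was satisfied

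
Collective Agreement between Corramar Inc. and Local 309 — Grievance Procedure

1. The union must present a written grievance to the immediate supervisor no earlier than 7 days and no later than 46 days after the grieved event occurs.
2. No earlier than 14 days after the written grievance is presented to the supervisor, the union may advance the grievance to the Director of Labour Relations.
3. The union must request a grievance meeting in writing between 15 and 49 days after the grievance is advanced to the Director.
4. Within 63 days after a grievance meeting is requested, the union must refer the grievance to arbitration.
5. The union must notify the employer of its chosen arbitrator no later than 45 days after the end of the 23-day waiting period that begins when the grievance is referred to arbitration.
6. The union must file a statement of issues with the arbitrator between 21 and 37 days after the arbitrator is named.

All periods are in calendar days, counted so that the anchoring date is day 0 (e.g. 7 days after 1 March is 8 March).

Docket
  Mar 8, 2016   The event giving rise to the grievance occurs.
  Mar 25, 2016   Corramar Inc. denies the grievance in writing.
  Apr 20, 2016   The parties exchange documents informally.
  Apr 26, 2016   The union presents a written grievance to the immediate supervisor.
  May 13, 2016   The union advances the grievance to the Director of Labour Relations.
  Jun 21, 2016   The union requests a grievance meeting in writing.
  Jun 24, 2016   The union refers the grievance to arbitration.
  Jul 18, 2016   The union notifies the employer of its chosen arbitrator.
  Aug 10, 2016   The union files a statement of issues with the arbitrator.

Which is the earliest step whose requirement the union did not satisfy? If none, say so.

Step 1

(1) the permitted window runs from Mar 8, 2016 + 7 = Mar 15, 2016 to Mar 8, 2016 + 46 = Apr 23, 2016; done Apr 26, 2016 — 3 days after the window closed.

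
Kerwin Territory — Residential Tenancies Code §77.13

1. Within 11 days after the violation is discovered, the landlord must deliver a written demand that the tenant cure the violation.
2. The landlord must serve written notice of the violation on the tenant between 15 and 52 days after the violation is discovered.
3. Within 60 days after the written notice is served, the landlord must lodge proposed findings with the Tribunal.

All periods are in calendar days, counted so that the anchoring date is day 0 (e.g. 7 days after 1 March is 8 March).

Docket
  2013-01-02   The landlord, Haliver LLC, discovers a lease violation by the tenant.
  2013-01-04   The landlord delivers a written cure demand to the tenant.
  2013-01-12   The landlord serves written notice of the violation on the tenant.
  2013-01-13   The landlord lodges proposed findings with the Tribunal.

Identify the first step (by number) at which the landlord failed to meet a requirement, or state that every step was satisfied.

(1) due by 2013-01-02 + 11 days = 2013-01-13; completed 2013-01-04, before the deadline.
(2) the permitted window runs from 2013-01-02 + 15 = 2013-01-17 to 2013-01-02 + 52 = 2013-02-23; 2013-01-12 is 5 days too early.

Step 2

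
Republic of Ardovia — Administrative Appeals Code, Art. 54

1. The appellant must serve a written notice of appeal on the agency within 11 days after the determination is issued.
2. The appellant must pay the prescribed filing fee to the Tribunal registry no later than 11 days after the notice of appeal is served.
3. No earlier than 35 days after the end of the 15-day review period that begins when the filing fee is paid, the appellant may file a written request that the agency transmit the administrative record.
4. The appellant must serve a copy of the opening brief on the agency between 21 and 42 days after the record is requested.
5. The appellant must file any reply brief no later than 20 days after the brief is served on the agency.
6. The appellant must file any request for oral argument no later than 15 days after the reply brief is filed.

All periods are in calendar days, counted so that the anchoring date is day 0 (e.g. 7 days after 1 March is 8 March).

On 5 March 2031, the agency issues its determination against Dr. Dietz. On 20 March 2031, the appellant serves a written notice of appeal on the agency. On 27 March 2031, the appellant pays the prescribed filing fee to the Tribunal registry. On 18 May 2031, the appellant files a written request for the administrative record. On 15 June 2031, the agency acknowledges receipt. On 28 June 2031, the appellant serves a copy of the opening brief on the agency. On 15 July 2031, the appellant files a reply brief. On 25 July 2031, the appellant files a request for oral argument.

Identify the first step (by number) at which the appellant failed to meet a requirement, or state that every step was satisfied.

(1) due by 5 March 2031 + 11 days = 16 March 2031; not done until 20 March 2031, 4 days after the deadline.
Later steps need not be reached.

Step 1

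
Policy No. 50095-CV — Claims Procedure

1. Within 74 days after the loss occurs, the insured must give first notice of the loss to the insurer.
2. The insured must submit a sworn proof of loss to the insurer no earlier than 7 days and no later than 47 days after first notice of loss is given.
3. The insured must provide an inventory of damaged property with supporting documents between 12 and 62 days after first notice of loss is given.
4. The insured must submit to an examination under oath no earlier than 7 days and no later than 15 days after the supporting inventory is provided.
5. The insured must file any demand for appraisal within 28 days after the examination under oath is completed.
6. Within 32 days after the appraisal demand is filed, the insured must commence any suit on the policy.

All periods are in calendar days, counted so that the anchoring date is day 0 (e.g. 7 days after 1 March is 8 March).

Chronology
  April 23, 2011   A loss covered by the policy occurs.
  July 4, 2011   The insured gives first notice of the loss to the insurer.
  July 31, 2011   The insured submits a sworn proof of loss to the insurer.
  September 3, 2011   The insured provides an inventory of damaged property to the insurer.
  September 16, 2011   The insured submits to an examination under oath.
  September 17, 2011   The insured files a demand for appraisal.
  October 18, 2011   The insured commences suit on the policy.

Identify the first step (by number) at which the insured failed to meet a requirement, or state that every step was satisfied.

None — every step was satisfied

(1) due by April 23, 2011 + 74 days = July 6, 2011; July 4, 2011 is within that limit.
(2) the permitted window runs from July 4, 2011 + 7 = July 11, 2011 to July 4, 2011 + 47 = August 20, 2011; done July 31, 2011, which is between those dates.
(3) the permitted window runs from July 4, 2011 + 12 = July 16, 2011 to July 4, 2011 + 62 = September 4, 2011; done September 3, 2011, which is between those dates.
(4) the permitted window runs from September 3, 2011 + 7 = September 10, 2011 to September 3, 2011 + 15 = September 18, 2011; done September 16, 2011, which is between those dates.
(5) due by September 16, 2011 + 28 days = October 14, 2011; September 17, 2011 is within that limit.
(6) due by September 17, 2011 + 32 days = October 19, 2011; October 18, 2011 is within that limit.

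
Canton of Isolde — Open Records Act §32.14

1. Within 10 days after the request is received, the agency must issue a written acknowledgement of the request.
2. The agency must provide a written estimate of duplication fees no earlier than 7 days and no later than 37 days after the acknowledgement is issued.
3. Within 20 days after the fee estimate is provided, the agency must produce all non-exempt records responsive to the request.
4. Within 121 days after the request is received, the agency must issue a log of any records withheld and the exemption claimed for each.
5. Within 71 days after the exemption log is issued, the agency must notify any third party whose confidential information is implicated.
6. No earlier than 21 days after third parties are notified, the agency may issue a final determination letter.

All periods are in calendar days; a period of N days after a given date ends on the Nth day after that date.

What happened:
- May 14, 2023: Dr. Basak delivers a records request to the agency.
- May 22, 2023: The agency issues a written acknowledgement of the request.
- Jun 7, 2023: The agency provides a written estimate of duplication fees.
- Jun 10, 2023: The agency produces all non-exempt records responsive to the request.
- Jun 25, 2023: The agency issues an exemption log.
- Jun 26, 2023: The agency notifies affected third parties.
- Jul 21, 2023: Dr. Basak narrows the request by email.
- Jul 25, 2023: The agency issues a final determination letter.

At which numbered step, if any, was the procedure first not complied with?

(1) due by May 14, 2023 + 10 days = May 24, 2023; done May 22, 2023 — timely.
(2) the permitted window runs from May 22, 2023 + 7 = May 29, 2023 to May 22, 2023 + 37 = Jun 28, 2023; done Jun 7, 2023, which is between those dates.
(3) due by Jun 7, 2023 + 20 days = Jun 27, 2023; done Jun 10, 2023 — timely.
(4) due by May 14, 2023 + 121 days = Sep 12, 2023; done Jun 25, 2023 — timely.
(5) due by Jun 25, 2023 + 71 days = Sep 4, 2023; completed Jun 26, 2023, before the deadline.
(6) permitted from Jun 26, 2023 + 21 days = Jul 17, 2023 onward; done Jul 25, 2023, after the minimum wait.

None — every step was satisfied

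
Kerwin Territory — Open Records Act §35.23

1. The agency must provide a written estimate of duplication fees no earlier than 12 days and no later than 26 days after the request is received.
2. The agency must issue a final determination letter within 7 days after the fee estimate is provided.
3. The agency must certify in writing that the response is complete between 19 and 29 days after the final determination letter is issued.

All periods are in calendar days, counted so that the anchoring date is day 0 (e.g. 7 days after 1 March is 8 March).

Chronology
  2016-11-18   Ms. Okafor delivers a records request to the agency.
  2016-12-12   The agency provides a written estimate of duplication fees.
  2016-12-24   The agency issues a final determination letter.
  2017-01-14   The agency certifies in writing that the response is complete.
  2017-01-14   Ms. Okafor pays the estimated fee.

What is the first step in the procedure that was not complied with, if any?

Step 1: the window is 12–26 days after 2016-11-18 (when the request is received), so 2016-11-30 through 2016-12-14; done 2016-12-12 — within the window.
Step 2: 7 days after 2016-12-12 (when the fee estimate is provided) is 2016-12-19; 2016-12-24 misses that deadline by 5 days.
That is the first point of non-compliance.

Step 2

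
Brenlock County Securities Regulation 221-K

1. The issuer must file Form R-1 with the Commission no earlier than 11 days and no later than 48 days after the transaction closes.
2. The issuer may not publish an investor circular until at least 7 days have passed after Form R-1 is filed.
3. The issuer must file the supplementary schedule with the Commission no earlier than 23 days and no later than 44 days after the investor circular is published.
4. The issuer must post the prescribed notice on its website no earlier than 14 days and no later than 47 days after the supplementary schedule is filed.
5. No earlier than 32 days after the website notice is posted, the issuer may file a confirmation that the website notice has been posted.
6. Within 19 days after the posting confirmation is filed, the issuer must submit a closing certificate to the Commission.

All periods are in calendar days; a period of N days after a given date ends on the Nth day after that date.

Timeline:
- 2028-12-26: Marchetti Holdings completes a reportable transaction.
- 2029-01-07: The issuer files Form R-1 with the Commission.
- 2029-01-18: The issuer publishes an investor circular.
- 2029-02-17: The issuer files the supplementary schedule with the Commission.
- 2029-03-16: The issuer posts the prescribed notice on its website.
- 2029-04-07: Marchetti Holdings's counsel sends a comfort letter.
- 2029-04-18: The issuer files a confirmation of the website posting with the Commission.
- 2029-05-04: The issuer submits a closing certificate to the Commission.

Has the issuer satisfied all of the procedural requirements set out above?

Yes

Step 1 — 11 and 48 days from 2028-12-26 (when the transaction closes) are 2029-01-06 and 2029-02-12 respectively; 2029-01-07 falls inside that range.
Step 2 — must wait 7 days from 2029-01-07 (when Form R-1 is filed), so not before 2029-01-14; done 2029-01-18, after the minimum wait.
Step 3 — 23 and 44 days from 2029-01-18 (when the investor circular is published) are 2029-02-10 and 2029-03-03 respectively; done 2029-02-17, which is between those dates.
Step 4 — 14 and 47 days from 2029-02-17 (when the supplementary schedule is filed) are 2029-03-03 and 2029-04-05 respectively; 2029-03-16 falls inside that range.
Step 5 — must wait 32 days from 2029-03-16 (when the website notice is posted), so not before 2029-04-17; done 2029-04-18, after the minimum wait.
Step 6 — counting 19 days from 2029-04-18 (when the posting confirmation is filed) gives a deadline of 2029-05-07; done 2029-05-04 — timely.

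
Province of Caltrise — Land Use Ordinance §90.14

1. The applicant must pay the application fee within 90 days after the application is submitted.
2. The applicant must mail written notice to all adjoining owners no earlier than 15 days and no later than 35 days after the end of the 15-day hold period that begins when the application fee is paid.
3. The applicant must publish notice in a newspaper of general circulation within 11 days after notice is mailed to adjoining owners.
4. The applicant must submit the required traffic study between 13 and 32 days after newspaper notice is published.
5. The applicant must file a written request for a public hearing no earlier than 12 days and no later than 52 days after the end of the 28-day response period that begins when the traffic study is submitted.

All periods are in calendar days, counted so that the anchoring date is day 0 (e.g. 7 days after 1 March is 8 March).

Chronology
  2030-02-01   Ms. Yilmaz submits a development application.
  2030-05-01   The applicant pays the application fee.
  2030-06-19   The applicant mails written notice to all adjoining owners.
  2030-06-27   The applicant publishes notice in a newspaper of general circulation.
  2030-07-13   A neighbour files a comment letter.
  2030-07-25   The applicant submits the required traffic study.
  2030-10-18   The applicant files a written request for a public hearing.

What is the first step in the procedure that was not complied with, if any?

Step 5

(1) due by 2030-02-01 + 90 days = 2030-05-02; done 2030-05-01 — timely.
(2) the permitted window runs from 2030-05-16 + 15 = 2030-05-31 to 2030-05-16 + 35 = 2030-06-20; done 2030-06-19 — within the window.
(3) due by 2030-06-19 + 11 days = 2030-06-30; 2030-06-27 is within that limit.
(4) the permitted window runs from 2030-06-27 + 13 = 2030-07-10 to 2030-06-27 + 32 = 2030-07-29; 2030-07-25 falls inside that range.
(5) the permitted window runs from 2030-08-22 + 12 = 2030-09-03 to 2030-08-22 + 52 = 2030-10-13; done 2030-10-18 — 5 days after the window closed.
Later steps need not be reached.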